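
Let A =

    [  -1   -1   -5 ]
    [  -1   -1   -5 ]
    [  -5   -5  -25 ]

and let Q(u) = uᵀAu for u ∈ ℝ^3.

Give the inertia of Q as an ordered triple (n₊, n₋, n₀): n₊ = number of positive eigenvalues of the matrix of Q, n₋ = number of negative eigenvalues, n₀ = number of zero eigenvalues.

(0, 1, 2)

Applying the same elementary operations to the rows and columns of A produces a congruent diagonal matrix with entries -1, 0, 0.
That gives 1 negative, 2 zero pivots.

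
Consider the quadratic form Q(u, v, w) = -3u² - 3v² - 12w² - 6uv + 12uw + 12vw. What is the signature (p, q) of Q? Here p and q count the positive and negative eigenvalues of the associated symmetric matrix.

(0, 1)

The symmetric matrix is A = [[-3, -3, 6], [-3, -3, 6], [6, 6, -12]].
Applying the same elementary operations to the rows and columns of A produces a congruent diagonal matrix with entries -3, 0, 0.
So there are 1 negative, 2 zero pivots.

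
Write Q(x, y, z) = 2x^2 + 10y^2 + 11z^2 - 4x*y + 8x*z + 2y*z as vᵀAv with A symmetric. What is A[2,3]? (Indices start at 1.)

The coefficient of y·z in Q is 2. For a symmetric A this equals A[2,3] + A[3,2] = 2·A[2,3].
So A[2,3] = 2/2 = 1.

1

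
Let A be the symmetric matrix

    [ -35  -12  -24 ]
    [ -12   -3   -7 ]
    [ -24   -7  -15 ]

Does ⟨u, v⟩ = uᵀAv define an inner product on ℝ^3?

no

Applying the same elementary operations to the rows and columns of A produces a congruent diagonal matrix with entries -35, 39/35, 4/39.
That gives 2 positive, 1 negative pivots.
Hence Q is indefinite.
⟨·,·⟩ is an inner product exactly when A is positive definite.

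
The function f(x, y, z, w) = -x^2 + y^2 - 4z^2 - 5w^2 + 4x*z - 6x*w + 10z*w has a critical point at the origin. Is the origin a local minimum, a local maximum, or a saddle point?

saddle point

The Hessian at the origin is H = [[-2, 0, 4, -6], [0, 2, 0, 0], [4, 0, -8, 10], [-6, 0, 10, -10]].
H is indefinite, so the origin is a saddle point.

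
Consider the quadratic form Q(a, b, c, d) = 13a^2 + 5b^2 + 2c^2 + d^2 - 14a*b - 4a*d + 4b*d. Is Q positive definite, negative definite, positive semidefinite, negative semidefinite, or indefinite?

positive semidefinite

The symmetric matrix is A = [[13, -7, 0, -2], [-7, 5, 0, 2], [0, 0, 2, 0], [-2, 2, 0, 1]].
Applying the same elementary operations to the rows and columns of A produces a congruent diagonal matrix with entries 13, 16/13, 2, 0.
That gives 3 positive, 1 zero pivots.
Hence Q is positive semidefinite.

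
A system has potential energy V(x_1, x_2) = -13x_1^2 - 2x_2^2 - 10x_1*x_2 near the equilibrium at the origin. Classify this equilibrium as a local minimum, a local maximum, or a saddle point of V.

The Hessian at the origin is H = [[-26, -10], [-10, -4]].
det H = -26·-4 − (-10)² = 4 > 0 and H[1,1] = -26 < 0, so H is negative definite.
Therefore the origin is a local maximum.

local maximum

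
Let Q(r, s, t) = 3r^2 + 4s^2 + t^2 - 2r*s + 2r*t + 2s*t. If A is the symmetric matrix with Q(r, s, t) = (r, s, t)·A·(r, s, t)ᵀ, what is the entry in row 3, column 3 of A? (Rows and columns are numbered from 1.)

The coefficient of t^2 in Q is 1, and that is exactly A[3,3].

1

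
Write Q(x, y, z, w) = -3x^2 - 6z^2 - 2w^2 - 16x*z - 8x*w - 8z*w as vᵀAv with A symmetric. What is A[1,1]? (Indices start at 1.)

The coefficient of x^2 in Q is -3, and that is exactly A[1,1].

-3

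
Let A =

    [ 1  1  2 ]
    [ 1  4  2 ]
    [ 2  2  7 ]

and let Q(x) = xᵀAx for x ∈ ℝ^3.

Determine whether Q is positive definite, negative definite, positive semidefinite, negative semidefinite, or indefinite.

positive definite

Row-reducing A symmetrically gives the diagonal entries 1, 3, 3.
So there are 3 positive pivots.
Hence Q is positive definite.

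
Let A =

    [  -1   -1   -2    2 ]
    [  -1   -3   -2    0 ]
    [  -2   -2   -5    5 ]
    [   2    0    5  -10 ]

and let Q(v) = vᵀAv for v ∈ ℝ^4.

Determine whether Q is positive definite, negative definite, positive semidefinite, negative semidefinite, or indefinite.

Leading principal minors: Δ_1 = -1, Δ_2 = 2, Δ_3 = -2, Δ_4 = 6.
The signs alternate starting with Δ_1 < 0, so by Sylvester's criterion Q is negative definite.

negative definite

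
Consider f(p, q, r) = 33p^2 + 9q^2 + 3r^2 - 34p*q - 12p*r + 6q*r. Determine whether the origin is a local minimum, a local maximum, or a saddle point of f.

local minimum

The Hessian at the origin is H = [[66, -34, -12], [-34, 18, 6], [-12, 6, 6]].
Row-reducing H symmetrically gives the diagonal entries 66, 16/33, 15/4.
So there are 3 positive pivots.
H is positive definite, so the origin is a strict local minimum.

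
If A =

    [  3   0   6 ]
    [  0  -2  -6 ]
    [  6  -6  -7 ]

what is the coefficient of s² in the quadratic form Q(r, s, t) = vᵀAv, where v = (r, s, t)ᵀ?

The coefficient of s² is the diagonal entry A[2,2] = -2.

-2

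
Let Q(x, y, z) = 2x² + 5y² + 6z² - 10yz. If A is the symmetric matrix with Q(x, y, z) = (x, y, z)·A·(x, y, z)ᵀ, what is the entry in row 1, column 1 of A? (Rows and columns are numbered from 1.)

The coefficient of x² in Q is 2, and that is exactly A[1,1].

2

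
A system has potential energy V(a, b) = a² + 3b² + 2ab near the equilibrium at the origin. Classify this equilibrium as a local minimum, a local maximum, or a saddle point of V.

The Hessian at the origin is H = [[2, 2], [2, 6]].
det H = 2·6 − (2)² = 8 > 0 and H[1,1] = 2 > 0, so H is positive definite.
Therefore the origin is a local minimum.

local minimum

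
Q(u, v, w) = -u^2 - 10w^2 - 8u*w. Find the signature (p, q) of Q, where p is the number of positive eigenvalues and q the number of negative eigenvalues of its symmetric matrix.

(1, 1)

Write A = [[-1, 0, -4], [0, 0, 0], [-4, 0, -10]].
Row-reducing A symmetrically gives the diagonal entries -1, 0, 6.
Counting signs: 1 positive, 1 negative, 1 zero.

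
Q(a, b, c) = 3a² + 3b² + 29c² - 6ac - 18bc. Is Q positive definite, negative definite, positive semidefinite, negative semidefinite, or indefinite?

indefinite

Write A = [[3, 0, -3], [0, 3, -9], [-3, -9, 29]].
Applying the same elementary operations to the rows and columns of A produces a congruent diagonal matrix with entries 3, 3, -1.
That gives 2 positive, 1 negative pivots.
Hence Q is indefinite.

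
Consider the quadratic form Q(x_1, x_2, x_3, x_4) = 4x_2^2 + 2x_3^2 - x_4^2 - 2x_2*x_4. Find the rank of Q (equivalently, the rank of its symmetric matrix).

3

The symmetric matrix is A = [[0, 0, 0, 0], [0, 4, 0, -1], [0, 0, 2, 0], [0, -1, 0, -1]].
Applying the same elementary operations to the rows and columns of A produces a congruent diagonal matrix with entries 0, 4, 2, -5/4.
Counting signs: 2 positive, 1 negative, 1 zero.
The rank is the number of nonzero pivots: 3.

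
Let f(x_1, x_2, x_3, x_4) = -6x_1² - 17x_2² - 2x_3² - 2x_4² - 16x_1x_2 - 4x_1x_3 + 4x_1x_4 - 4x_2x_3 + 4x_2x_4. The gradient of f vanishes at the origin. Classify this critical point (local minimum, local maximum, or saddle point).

local maximum

The Hessian at the origin is H = [[-12, -16, -4, 4], [-16, -34, -4, 4], [-4, -4, -4, 0], [4, 4, 0, -4]].
Congruent diagonalization of H (simultaneous row and column reduction) yields pivots -12, -38/3, -48/19, -5/3.
That gives 4 negative pivots.
H is negative definite, so the origin is a strict local maximum.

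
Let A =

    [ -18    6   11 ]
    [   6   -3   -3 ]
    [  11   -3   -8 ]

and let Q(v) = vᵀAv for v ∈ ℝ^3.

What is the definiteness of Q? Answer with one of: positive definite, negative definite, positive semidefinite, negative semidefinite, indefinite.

negative definite

Applying the same elementary operations to the rows and columns of A produces a congruent diagonal matrix with entries -18, -1, -5/6.
So there are 3 negative pivots.
Hence Q is negative definite.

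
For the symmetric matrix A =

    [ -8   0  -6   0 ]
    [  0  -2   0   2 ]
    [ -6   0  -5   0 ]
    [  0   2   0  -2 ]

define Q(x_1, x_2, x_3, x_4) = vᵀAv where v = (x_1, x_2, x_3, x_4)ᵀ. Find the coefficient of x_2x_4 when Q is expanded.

4

The coefficient of x_2x_4 is A[2,4] + A[4,2] = 2·2 = 4.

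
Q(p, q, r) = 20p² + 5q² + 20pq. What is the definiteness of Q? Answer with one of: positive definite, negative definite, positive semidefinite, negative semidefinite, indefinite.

The associated matrix is A = [[20, 10, 0], [10, 5, 0], [0, 0, 0]].
Congruent diagonalization of A (simultaneous row and column reduction) yields pivots 20, 0, 0.
So there are 1 positive, 2 zero pivots.
Hence Q is positive semidefinite.

positive semidefinite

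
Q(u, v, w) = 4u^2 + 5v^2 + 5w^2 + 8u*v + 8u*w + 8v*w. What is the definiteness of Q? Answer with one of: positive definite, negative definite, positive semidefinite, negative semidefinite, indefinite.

The symmetric matrix of Q is A = [[4, 4, 4], [4, 5, 4], [4, 4, 5]].
Leading principal minors: Δ_1 = 4, Δ_2 = 4, Δ_3 = 4.
All leading principal minors are positive, so by Sylvester's criterion Q is positive definite.

positive definite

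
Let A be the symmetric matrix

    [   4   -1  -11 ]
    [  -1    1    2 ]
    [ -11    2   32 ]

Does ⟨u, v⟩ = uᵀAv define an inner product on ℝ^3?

yes

Leading principal minors: Δ_1 = 4, Δ_2 = 3, Δ_3 = 3.
All leading principal minors are positive, so by Sylvester's criterion Q is positive definite.
⟨·,·⟩ is an inner product exactly when A is positive definite.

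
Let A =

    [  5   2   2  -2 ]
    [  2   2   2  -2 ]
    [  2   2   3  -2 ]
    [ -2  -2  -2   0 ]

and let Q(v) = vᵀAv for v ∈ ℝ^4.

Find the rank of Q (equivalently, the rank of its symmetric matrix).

4

An LDLᵀ factorisation of A has diagonal entries 5, 6/5, 1, -2.
So there are 3 positive, 1 negative pivots.
The rank is the number of nonzero pivots: 4.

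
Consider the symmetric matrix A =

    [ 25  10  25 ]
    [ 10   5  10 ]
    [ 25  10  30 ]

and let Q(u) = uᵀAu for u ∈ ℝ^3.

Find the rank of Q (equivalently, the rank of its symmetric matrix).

Symmetric row and column elimination reduces A to a congruent diagonal form with pivots 25, 1, 5.
So there are 3 positive pivots.
The rank is the number of nonzero pivots: 3.

3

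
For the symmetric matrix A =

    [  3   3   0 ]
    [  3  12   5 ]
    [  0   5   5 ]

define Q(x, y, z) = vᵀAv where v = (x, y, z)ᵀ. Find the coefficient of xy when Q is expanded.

6

The coefficient of xy is A[1,2] + A[2,1] = 2·3 = 6.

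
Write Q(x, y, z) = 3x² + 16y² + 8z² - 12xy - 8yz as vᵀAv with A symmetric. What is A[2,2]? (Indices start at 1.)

The coefficient of y² in Q is 16, and that is exactly A[2,2].

16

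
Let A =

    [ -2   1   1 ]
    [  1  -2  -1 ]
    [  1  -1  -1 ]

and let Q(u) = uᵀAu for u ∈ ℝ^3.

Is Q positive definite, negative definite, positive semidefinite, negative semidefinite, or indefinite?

Leading principal minors: Δ_1 = -2, Δ_2 = 3, Δ_3 = -1.
The signs alternate starting with Δ_1 < 0, so by Sylvester's criterion Q is negative definite.

negative definite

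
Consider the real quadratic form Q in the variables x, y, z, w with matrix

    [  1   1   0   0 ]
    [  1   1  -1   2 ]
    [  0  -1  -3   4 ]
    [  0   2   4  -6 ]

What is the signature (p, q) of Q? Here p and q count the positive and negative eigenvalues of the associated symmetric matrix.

By Sylvester's law of inertia any congruent diagonalization of A has 2 positive, 2 negative and 0 zero entries.

(2, 2)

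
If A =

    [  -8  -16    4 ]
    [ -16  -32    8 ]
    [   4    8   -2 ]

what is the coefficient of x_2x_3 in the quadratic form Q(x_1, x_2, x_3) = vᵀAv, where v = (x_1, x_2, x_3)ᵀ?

The coefficient of x_2x_3 is A[2,3] + A[3,2] = 2·8 = 16.

16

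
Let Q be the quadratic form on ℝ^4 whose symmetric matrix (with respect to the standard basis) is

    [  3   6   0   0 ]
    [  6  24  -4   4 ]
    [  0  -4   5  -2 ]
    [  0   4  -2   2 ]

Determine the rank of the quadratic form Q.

Congruent diagonalization of A (simultaneous row and column reduction) yields pivots 3, 12, 11/3, 6/11.
That gives 4 positive pivots.
The rank is the number of nonzero pivots: 4.

4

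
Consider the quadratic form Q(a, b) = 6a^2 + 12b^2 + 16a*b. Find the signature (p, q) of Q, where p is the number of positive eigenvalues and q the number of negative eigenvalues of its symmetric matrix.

The associated matrix is A = [[6, 8], [8, 12]].
Congruent diagonalization of A (simultaneous row and column reduction) yields pivots 6, 4/3.
Counting signs: 2 positive.

(2, 0)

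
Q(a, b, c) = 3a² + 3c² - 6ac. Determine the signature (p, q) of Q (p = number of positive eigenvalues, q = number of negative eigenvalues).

(1, 0)

The symmetric matrix is A = [[3, 0, -3], [0, 0, 0], [-3, 0, 3]].
Applying the same elementary operations to the rows and columns of A produces a congruent diagonal matrix with entries 3, 0, 0.
So there are 1 positive, 2 zero pivots.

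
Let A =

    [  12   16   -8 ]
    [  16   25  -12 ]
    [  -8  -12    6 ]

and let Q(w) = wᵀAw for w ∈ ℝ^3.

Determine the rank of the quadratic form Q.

3

An LDLᵀ factorisation of A has diagonal entries 12, 11/3, 2/11.
Counting signs: 3 positive.
The rank is the number of nonzero pivots: 3.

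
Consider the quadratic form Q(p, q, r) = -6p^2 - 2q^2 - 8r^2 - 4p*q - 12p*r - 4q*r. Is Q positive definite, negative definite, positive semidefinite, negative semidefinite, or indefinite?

negative definite

The symmetric matrix of Q is A = [[-6, -2, -6], [-2, -2, -2], [-6, -2, -8]].
Leading principal minors: Δ_1 = -6, Δ_2 = 8, Δ_3 = -16.
The signs alternate starting with Δ_1 < 0, so by Sylvester's criterion Q is negative definite.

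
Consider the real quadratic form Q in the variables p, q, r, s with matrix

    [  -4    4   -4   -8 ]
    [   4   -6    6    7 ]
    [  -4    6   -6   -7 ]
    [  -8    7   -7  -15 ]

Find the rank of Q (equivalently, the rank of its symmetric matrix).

3

Row-reducing A symmetrically gives the diagonal entries -4, -2, 0, 3/2.
Counting signs: 1 positive, 2 negative, 1 zero.
The rank is the number of nonzero pivots: 3.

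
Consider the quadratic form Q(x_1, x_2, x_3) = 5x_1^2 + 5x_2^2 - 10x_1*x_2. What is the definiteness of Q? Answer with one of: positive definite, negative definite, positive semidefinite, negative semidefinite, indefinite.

positive semidefinite

The associated matrix is A = [[5, -5, 0], [-5, 5, 0], [0, 0, 0]].
Applying the same elementary operations to the rows and columns of A produces a congruent diagonal matrix with entries 5, 0, 0.
That gives 1 positive, 2 zero pivots.
Hence Q is positive semidefinite.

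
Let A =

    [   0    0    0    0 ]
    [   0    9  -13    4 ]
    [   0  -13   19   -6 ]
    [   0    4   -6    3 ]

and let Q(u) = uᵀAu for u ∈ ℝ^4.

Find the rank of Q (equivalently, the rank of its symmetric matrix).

Row-reducing A symmetrically gives the diagonal entries 0, 9, 2/9, 1.
Counting signs: 3 positive, 1 zero.
The rank is the number of nonzero pivots: 3.

3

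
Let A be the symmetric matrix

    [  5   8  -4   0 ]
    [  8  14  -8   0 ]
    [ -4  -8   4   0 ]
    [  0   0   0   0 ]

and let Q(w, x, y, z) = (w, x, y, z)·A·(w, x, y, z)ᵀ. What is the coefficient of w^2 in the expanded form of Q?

The coefficient of w^2 is the diagonal entry A[1,1] = 5.

5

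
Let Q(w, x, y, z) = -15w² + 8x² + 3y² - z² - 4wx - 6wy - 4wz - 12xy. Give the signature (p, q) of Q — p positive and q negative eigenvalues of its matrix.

(2, 2)

The associated matrix is A = [[-15, -2, -3, -2], [-2, 8, -6, 0], [-3, -6, 3, 0], [-2, 0, 0, -1]].
Row-reducing A symmetrically gives the diagonal entries -15, 124/15, -6/31, 1.
Counting signs: 2 positive, 2 negative.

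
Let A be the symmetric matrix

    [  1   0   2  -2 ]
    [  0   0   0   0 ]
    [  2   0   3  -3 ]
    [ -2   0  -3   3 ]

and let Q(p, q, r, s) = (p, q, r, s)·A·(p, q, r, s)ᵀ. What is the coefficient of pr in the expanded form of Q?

4

The coefficient of pr is A[1,3] + A[3,1] = 2·2 = 4.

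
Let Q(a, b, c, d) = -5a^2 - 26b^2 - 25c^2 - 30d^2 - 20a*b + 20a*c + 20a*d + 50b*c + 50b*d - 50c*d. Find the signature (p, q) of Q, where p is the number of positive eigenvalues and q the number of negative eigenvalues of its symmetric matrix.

The symmetric matrix is A = [[-5, -10, 10, 10], [-10, -26, 25, 25], [10, 25, -25, -25], [10, 25, -25, -30]].
Row-reducing A symmetrically gives the diagonal entries -5, -6, -5/6, -5.
So there are 4 negative pivots.

(0, 4)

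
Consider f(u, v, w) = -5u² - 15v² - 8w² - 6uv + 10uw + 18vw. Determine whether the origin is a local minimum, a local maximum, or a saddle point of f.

local maximum

The Hessian at the origin is H = [[-10, -6, 10], [-6, -30, 18], [10, 18, -16]].
Congruent diagonalization of H (simultaneous row and column reduction) yields pivots -10, -132/5, -6/11.
Counting signs: 3 negative.
H is negative definite, so the origin is a strict local maximum.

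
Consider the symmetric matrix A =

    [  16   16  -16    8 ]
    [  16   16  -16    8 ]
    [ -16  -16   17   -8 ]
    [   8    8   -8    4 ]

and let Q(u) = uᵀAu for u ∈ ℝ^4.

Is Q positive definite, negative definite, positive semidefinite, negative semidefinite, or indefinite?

Row-reducing A symmetrically gives the diagonal entries 16, 0, 1, 0.
So there are 2 positive, 2 zero pivots.
Hence Q is positive semidefinite.

positive semidefinite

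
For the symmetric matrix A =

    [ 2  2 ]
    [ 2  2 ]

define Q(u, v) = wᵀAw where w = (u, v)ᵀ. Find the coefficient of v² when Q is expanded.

The coefficient of v² is the diagonal entry A[2,2] = 2.

2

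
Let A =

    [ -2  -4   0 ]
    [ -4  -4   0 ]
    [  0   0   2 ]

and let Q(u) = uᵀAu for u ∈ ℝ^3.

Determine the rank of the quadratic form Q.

An LDLᵀ factorisation of A has diagonal entries -2, 4, 2.
That gives 2 positive, 1 negative pivots.
The rank is the number of nonzero pivots: 3.

3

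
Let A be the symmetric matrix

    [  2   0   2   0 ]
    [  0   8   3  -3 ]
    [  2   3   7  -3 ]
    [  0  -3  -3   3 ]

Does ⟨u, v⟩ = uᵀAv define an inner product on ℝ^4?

Leading principal minors: Δ_1 = 2, Δ_2 = 16, Δ_3 = 62, Δ_4 = 60.
All leading principal minors are positive, so by Sylvester's criterion Q is positive definite.
⟨·,·⟩ is an inner product exactly when A is positive definite.

yes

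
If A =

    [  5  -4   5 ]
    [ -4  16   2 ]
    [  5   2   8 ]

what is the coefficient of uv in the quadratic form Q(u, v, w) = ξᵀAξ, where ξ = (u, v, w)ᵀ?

-8

The coefficient of uv is A[1,2] + A[2,1] = 2·(-4) = -8.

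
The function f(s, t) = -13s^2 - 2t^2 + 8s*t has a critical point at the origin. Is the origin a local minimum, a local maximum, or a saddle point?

The Hessian at the origin is H = [[-26, 8], [8, -4]].
det H = -26·-4 − (8)² = 40 > 0 and H[1,1] = -26 < 0, so H is negative definite.
Therefore the origin is a local maximum.

local maximum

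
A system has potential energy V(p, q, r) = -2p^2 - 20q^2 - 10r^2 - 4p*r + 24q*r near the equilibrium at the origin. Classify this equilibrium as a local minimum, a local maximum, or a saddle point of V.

local maximum

The Hessian at the origin is H = [[-4, 0, -4], [0, -40, 24], [-4, 24, -20]].
Row-reducing H symmetrically gives the diagonal entries -4, -40, -8/5.
So there are 3 negative pivots.
H is negative definite, so the origin is a strict local maximum.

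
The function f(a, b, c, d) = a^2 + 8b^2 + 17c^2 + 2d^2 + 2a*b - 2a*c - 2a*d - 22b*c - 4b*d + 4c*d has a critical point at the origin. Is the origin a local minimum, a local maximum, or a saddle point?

local minimum

The Hessian at the origin is H = [[2, 2, -2, -2], [2, 16, -22, -4], [-2, -22, 34, 4], [-2, -4, 4, 4]].
Applying the same elementary operations to the rows and columns of H produces a congruent diagonal matrix with entries 2, 14, 24/7, 3/2.
That gives 4 positive pivots.
H is positive definite, so the origin is a strict local minimum.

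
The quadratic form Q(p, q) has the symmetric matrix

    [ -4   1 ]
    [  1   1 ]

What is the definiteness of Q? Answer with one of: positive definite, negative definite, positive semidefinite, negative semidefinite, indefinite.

Congruent diagonalization of A (simultaneous row and column reduction) yields pivots -4, 5/4.
Counting signs: 1 positive, 1 negative.
Hence Q is indefinite.

indefinite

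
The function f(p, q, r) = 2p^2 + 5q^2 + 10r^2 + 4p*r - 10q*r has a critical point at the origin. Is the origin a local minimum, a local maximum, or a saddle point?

local minimum

The Hessian at the origin is H = [[4, 0, 4], [0, 10, -10], [4, -10, 20]].
Applying the same elementary operations to the rows and columns of H produces a congruent diagonal matrix with entries 4, 10, 6.
Counting signs: 3 positive.
H is positive definite, so the origin is a strict local minimum.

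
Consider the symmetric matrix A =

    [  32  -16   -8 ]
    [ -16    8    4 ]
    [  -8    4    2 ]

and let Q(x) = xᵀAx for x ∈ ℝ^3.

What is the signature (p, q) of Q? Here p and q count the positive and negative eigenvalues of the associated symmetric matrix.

Congruent diagonalization of A (simultaneous row and column reduction) yields pivots 32, 0, 0.
That gives 1 positive, 2 zero pivots.

(1, 0)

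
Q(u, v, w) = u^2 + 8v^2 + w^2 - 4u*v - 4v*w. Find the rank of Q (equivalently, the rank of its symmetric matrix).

2

The symmetric matrix is A = [[1, -2, 0], [-2, 8, -2], [0, -2, 1]].
Applying the same elementary operations to the rows and columns of A produces a congruent diagonal matrix with entries 1, 4, 0.
So there are 2 positive, 1 zero pivots.
The rank is the number of nonzero pivots: 2.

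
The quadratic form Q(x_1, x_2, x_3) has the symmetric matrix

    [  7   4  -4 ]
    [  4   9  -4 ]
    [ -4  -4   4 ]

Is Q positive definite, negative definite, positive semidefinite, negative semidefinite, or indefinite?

positive definite

Row-reducing A symmetrically gives the diagonal entries 7, 47/7, 60/47.
That gives 3 positive pivots.
Hence Q is positive definite.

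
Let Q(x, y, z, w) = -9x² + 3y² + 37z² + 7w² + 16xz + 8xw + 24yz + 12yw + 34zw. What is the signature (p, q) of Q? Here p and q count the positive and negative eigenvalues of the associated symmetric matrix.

The symmetric matrix is A = [[-9, 0, 8, 4], [0, 3, 12, 6], [8, 12, 37, 17], [4, 6, 17, 7]].
Row-reducing A symmetrically gives the diagonal entries -9, 3, -35/9, -6/35.
That gives 1 positive, 3 negative pivots.

(1, 3)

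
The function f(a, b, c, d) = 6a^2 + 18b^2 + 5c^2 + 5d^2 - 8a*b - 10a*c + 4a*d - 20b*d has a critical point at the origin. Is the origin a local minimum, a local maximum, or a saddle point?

saddle point

The Hessian at the origin is H = [[12, -8, -10, 4], [-8, 36, 0, -20], [-10, 0, 10, 0], [4, -20, 0, 10]].
Row-reducing H symmetrically gives the diagonal entries 12, 92/3, 5/23, -2.
Counting signs: 3 positive, 1 negative.
H is indefinite, so the origin is a saddle point.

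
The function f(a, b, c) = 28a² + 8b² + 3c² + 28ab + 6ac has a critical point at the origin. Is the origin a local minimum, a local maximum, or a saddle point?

The Hessian at the origin is H = [[56, 28, 6], [28, 16, 0], [6, 0, 6]].
Congruent diagonalization of H (simultaneous row and column reduction) yields pivots 56, 2, 6/7.
So there are 3 positive pivots.
H is positive definite, so the origin is a strict local minimum.

local minimum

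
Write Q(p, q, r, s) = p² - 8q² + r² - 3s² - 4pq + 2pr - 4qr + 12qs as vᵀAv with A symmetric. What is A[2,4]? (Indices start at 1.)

The coefficient of q·s in Q is 12. For a symmetric A this equals A[2,4] + A[4,2] = 2·A[2,4].
So A[2,4] = 12/2 = 6.

6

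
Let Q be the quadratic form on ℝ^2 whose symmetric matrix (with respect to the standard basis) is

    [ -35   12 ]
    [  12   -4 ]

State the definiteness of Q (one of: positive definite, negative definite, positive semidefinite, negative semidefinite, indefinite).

For the 2×2 matrix [[-35, 12], [12, -4]]: det = -35·-4 − (12)² = -4, trace = -39.
det < 0 so the eigenvalues have opposite signs; the form is indefinite.

indefinite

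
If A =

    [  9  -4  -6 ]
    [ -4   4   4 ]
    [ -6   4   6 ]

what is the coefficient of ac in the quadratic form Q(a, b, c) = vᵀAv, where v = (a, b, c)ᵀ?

The coefficient of ac is A[1,3] + A[3,1] = 2·(-6) = -12.

-12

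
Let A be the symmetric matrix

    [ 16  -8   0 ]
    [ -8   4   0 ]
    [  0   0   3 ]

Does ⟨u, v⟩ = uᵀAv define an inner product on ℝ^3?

no

Symmetric row and column elimination reduces A to a congruent diagonal form with pivots 16, 0, 3.
So there are 2 positive, 1 zero pivots.
Hence Q is positive semidefinite.
⟨·,·⟩ is an inner product exactly when A is positive definite.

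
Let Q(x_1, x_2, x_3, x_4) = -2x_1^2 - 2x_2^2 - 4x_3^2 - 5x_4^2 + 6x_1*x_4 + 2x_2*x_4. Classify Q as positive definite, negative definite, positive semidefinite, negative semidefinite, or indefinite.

Write A = [[-2, 0, 0, 3], [0, -2, 0, 1], [0, 0, -4, 0], [3, 1, 0, -5]].
Symmetric row and column elimination reduces A to a congruent diagonal form with pivots -2, -2, -4, 0.
That gives 3 negative, 1 zero pivots.
Hence Q is negative semidefinite.

negative semidefinite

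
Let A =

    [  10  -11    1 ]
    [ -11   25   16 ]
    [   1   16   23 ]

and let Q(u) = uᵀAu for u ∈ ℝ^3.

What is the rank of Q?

An LDLᵀ factorisation of A has diagonal entries 10, 129/10, 10/43.
Counting signs: 3 positive.
The rank is the number of nonzero pivots: 3.

3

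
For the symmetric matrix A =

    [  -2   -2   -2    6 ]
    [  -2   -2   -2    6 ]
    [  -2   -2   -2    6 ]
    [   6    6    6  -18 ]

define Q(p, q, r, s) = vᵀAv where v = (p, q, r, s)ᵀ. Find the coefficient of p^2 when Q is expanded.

The coefficient of p^2 is the diagonal entry A[1,1] = -2.

-2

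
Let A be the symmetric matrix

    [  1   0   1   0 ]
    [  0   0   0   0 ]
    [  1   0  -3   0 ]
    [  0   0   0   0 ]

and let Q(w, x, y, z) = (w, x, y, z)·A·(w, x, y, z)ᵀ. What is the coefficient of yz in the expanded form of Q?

The coefficient of yz is A[3,4] + A[4,3] = 2·0 = 0.

0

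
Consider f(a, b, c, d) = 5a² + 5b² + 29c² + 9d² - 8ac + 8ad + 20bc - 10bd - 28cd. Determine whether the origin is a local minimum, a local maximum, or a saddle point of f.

local minimum

The Hessian at the origin is H = [[10, 0, -8, 8], [0, 10, 20, -10], [-8, 20, 58, -28], [8, -10, -28, 18]].
Row-reducing H symmetrically gives the diagonal entries 10, 10, 58/5, 40/29.
That gives 4 positive pivots.
H is positive definite, so the origin is a strict local minimum.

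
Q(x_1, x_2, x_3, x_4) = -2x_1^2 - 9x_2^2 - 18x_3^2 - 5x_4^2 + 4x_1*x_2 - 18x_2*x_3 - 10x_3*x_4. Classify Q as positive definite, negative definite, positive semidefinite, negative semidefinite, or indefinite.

The symmetric matrix of Q is A = [[-2, 2, 0, 0], [2, -9, -9, 0], [0, -9, -18, -5], [0, 0, -5, -5]].
Leading principal minors: Δ_1 = -2, Δ_2 = 14, Δ_3 = -90, Δ_4 = 100.
The signs alternate starting with Δ_1 < 0, so by Sylvester's criterion Q is negative definite.

negative definite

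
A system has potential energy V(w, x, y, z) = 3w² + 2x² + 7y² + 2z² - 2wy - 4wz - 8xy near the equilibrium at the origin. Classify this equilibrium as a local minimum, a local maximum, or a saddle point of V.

saddle point

The Hessian at the origin is H = [[6, 0, -2, -4], [0, 4, -8, 0], [-2, -8, 14, 0], [-4, 0, 0, 4]].
Congruent diagonalization of H (simultaneous row and column reduction) yields pivots 6, 4, -8/3, 2.
So there are 3 positive, 1 negative pivots.
H is indefinite, so the origin is a saddle point.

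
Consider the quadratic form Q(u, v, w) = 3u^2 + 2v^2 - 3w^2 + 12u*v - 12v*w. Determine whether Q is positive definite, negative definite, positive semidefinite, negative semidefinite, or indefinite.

The associated matrix is A = [[3, 6, 0], [6, 2, -6], [0, -6, -3]].
Congruent diagonalization of A (simultaneous row and column reduction) yields pivots 3, -10, 3/5.
Counting signs: 2 positive, 1 negative.
Hence Q is indefinite.

indefinite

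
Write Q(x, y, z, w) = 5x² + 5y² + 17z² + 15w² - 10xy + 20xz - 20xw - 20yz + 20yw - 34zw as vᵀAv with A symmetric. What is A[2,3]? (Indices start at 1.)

-10

The coefficient of y·z in Q is -20. For a symmetric A this equals A[2,3] + A[3,2] = 2·A[2,3].
So A[2,3] = -20/2 = -10.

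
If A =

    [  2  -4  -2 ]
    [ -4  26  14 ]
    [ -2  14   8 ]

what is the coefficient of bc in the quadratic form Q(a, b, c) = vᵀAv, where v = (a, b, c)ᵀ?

28

The coefficient of bc is A[2,3] + A[3,2] = 2·14 = 28.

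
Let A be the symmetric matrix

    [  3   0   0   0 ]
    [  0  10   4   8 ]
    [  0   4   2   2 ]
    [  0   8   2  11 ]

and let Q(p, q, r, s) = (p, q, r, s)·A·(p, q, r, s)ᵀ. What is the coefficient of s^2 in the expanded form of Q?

The coefficient of s^2 is the diagonal entry A[4,4] = 11.

11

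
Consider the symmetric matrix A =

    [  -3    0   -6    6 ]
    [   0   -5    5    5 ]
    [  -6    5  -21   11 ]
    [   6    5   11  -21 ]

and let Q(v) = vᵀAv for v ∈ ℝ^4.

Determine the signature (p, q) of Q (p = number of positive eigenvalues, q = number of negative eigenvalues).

Row-reducing A symmetrically gives the diagonal entries -3, -5, -4, 0.
That gives 3 negative, 1 zero pivots.

(0, 3)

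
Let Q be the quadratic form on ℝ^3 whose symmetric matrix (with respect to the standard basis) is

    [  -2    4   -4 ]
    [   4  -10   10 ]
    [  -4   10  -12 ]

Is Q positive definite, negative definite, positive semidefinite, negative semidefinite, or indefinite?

Symmetric row and column elimination reduces A to a congruent diagonal form with pivots -2, -2, -2.
So there are 3 negative pivots.
Hence Q is negative definite.

negative definite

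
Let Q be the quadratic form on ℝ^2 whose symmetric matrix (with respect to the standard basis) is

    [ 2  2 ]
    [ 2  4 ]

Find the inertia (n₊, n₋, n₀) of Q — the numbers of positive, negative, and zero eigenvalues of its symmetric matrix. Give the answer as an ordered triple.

Symmetric row and column elimination reduces A to a congruent diagonal form with pivots 2, 2.
So there are 2 positive pivots.

(2, 0, 0)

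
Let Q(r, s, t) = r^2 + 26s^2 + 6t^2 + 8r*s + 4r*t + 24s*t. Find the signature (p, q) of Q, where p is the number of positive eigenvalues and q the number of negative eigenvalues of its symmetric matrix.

(3, 0)

Write A = [[1, 4, 2], [4, 26, 12], [2, 12, 6]].
Symmetric row and column elimination reduces A to a congruent diagonal form with pivots 1, 10, 2/5.
That gives 3 positive pivots.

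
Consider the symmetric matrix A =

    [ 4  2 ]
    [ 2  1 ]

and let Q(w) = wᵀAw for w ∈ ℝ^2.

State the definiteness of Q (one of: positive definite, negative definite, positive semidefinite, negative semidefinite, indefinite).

positive semidefinite

For the 2×2 matrix [[4, 2], [2, 1]]: det = 4·1 − (2)² = 0, trace = 5.
det = 0 so one eigenvalue is zero; the form is semidefinite with the sign of the trace.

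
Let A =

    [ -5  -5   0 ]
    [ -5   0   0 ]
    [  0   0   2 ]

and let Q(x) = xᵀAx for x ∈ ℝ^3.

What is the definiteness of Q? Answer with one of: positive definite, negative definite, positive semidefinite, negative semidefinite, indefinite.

indefinite

Applying the same elementary operations to the rows and columns of A produces a congruent diagonal matrix with entries -5, 5, 2.
So there are 2 positive, 1 negative pivots.
Hence Q is indefinite.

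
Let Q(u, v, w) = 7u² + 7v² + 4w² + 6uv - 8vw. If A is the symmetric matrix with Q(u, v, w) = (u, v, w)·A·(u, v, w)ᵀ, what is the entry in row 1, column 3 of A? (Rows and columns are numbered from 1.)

0

The coefficient of u·w in Q is 0. For a symmetric A this equals A[1,3] + A[3,1] = 2·A[1,3].
So A[1,3] = 0/2 = 0.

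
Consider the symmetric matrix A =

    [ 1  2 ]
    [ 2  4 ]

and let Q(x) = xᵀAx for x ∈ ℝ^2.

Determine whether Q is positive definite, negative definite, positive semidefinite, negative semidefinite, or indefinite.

positive semidefinite

For the 2×2 matrix [[1, 2], [2, 4]]: det = 1·4 − (2)² = 0, trace = 5.
det = 0 so one eigenvalue is zero; the form is semidefinite with the sign of the trace.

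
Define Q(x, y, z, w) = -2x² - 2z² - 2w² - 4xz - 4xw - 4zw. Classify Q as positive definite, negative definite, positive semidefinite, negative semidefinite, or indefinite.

negative semidefinite

The symmetric matrix is A = [[-2, 0, -2, -2], [0, 0, 0, 0], [-2, 0, -2, -2], [-2, 0, -2, -2]].
Symmetric row and column elimination reduces A to a congruent diagonal form with pivots -2, 0, 0, 0.
So there are 1 negative, 3 zero pivots.
Hence Q is negative semidefinite.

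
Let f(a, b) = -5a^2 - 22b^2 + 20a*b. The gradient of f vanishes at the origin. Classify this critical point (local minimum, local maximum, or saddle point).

The Hessian at the origin is H = [[-10, 20], [20, -44]].
det H = -10·-44 − (20)² = 40 > 0 and H[1,1] = -10 < 0, so H is negative definite.
Therefore the origin is a local maximum.

local maximum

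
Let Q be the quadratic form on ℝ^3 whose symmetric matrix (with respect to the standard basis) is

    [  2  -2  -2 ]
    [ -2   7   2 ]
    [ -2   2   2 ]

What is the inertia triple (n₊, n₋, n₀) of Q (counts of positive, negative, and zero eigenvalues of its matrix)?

(2, 0, 1)

Congruent diagonalization of A (simultaneous row and column reduction) yields pivots 2, 5, 0.
So there are 2 positive, 1 zero pivots.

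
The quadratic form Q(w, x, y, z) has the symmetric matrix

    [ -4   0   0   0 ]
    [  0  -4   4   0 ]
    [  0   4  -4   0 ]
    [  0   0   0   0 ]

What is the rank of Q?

2

Symmetric row and column elimination reduces A to a congruent diagonal form with pivots -4, -4, 0, 0.
So there are 2 negative, 2 zero pivots.
The rank is the number of nonzero pivots: 2.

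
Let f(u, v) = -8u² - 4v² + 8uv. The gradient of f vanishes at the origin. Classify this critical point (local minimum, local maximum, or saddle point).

The Hessian at the origin is H = [[-16, 8], [8, -8]].
det H = -16·-8 − (8)² = 64 > 0 and H[1,1] = -16 < 0, so H is negative definite.
Therefore the origin is a local maximum.

local maximum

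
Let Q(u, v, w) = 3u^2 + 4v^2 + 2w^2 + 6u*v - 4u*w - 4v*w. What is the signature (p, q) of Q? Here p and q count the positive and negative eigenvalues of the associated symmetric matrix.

The symmetric matrix is A = [[3, 3, -2], [3, 4, -2], [-2, -2, 2]].
Row-reducing A symmetrically gives the diagonal entries 3, 1, 2/3.
So there are 3 positive pivots.

(3, 0)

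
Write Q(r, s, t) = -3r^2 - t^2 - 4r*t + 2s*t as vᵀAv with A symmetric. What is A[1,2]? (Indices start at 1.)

The coefficient of r·s in Q is 0. For a symmetric A this equals A[1,2] + A[2,1] = 2·A[1,2].
So A[1,2] = 0/2 = 0.

0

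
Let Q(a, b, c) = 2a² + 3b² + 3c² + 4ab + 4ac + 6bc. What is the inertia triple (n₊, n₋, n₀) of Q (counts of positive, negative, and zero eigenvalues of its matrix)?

(2, 0, 1)

The associated matrix is A = [[2, 2, 2], [2, 3, 3], [2, 3, 3]].
Row-reducing A symmetrically gives the diagonal entries 2, 1, 0.
Counting signs: 2 positive, 1 zero.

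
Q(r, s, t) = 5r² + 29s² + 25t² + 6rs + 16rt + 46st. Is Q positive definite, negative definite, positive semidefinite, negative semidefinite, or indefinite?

positive definite

Write A = [[5, 3, 8], [3, 29, 23], [8, 23, 25]].
Applying the same elementary operations to the rows and columns of A produces a congruent diagonal matrix with entries 5, 136/5, 3/136.
That gives 3 positive pivots.
Hence Q is positive definite.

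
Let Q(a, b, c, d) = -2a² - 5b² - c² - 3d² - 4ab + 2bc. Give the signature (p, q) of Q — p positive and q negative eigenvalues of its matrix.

(0, 4)

The symmetric matrix is A = [[-2, -2, 0, 0], [-2, -5, 1, 0], [0, 1, -1, 0], [0, 0, 0, -3]].
Symmetric row and column elimination reduces A to a congruent diagonal form with pivots -2, -3, -2/3, -3.
That gives 4 negative pivots.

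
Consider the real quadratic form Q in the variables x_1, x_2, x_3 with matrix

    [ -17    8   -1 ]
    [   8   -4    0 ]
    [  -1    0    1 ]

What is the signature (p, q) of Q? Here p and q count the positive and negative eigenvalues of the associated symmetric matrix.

Applying the same elementary operations to the rows and columns of A produces a congruent diagonal matrix with entries -17, -4/17, 2.
So there are 1 positive, 2 negative pivots.

(1, 2)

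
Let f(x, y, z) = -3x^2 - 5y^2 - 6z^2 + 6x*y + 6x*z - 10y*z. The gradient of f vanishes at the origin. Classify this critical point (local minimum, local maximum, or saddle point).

The Hessian at the origin is H = [[-6, 6, 6], [6, -10, -10], [6, -10, -12]].
An LDLᵀ factorisation of H has diagonal entries -6, -4, -2.
So there are 3 negative pivots.
H is negative definite, so the origin is a strict local maximum.

local maximum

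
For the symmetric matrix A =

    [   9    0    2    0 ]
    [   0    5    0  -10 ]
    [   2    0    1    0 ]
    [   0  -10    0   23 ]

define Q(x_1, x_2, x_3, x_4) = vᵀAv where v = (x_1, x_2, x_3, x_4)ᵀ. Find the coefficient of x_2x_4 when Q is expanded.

The coefficient of x_2x_4 is A[2,4] + A[4,2] = 2·(-10) = -20.

-20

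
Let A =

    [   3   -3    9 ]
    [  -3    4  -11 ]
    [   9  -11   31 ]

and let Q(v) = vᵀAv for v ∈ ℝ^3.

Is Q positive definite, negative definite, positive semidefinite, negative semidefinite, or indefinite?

Row-reducing A symmetrically gives the diagonal entries 3, 1, 0.
Counting signs: 2 positive, 1 zero.
Hence Q is positive semidefinite.

positive semidefinite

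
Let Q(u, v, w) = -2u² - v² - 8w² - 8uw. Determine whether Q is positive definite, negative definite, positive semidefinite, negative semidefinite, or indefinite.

negative semidefinite

The associated matrix is A = [[-2, 0, -4], [0, -1, 0], [-4, 0, -8]].
Congruent diagonalization of A (simultaneous row and column reduction) yields pivots -2, -1, 0.
That gives 2 negative, 1 zero pivots.
Hence Q is negative semidefinite.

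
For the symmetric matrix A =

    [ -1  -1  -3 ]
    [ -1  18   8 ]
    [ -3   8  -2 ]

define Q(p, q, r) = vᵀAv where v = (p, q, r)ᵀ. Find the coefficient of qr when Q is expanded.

16

The coefficient of qr is A[2,3] + A[3,2] = 2·8 = 16.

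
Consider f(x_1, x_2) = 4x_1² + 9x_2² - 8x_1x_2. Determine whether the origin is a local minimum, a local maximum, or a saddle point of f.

local minimum

The Hessian at the origin is H = [[8, -8], [-8, 18]].
det H = 8·18 − (-8)² = 80 > 0 and H[1,1] = 8 > 0, so H is positive definite.
Therefore the origin is a local minimum.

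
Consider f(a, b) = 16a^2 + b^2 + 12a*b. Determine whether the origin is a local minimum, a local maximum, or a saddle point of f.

saddle point

The Hessian at the origin is H = [[32, 12], [12, 2]].
det H = 32·2 − (12)² = -80 < 0, so H is indefinite.
Therefore the origin is a saddle point.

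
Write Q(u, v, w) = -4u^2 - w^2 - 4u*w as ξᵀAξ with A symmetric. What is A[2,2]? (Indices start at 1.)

The coefficient of v^2 in Q is 0, and that is exactly A[2,2].

0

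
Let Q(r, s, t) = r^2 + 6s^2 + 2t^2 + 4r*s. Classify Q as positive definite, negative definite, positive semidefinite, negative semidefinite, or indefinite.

Write A = [[1, 2, 0], [2, 6, 0], [0, 0, 2]].
Applying the same elementary operations to the rows and columns of A produces a congruent diagonal matrix with entries 1, 2, 2.
That gives 3 positive pivots.
Hence Q is positive definite.

positive definite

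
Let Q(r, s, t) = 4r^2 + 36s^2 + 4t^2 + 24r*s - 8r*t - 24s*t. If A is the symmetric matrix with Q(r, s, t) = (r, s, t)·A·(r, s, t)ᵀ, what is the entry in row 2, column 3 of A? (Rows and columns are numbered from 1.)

The coefficient of s·t in Q is -24. For a symmetric A this equals A[2,3] + A[3,2] = 2·A[2,3].
So A[2,3] = -24/2 = -12.

-12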